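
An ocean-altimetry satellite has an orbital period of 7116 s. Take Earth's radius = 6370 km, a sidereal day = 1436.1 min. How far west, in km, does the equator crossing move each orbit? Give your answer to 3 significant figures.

3310 km

During one orbit Earth rotates (7116.0 / 86166) × 360° = 29.73°.
At the equator that is 29.73° × (2π·6370/360) km/° = 29.73 × 111.2 = 3305 km.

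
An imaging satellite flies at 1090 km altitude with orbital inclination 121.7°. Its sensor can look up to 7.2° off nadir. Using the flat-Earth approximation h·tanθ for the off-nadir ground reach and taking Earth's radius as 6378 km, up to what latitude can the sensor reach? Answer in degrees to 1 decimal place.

59.5°

Retrograde orbit: the ground track reaches ±(180° − i) = ±(180 − 121.7) = ±58.3°.
Sensor half-swath on the ground ≈ 1090·tan(7.2°) = 138 km = 1.24° of latitude.
Maximum observable latitude ≈ 58.3 + 1.24 = 59.5°.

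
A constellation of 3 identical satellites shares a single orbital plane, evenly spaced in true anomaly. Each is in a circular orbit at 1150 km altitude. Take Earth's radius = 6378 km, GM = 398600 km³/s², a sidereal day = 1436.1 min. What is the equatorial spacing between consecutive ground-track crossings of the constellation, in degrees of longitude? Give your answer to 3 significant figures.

9.05°

Semi-major axis a = 6378 + 1150 = 7528 km. Period T = 2π√(a³/μ) = 2π√(7528³/398600) = 6500.3 s = 108.34 min.
Single-satellite node shift = (6500.3/86166) × 360° = 27.16°.
With 3 satellites evenly phased, successive equator crossings are 27.16/3 = 9.053° apart.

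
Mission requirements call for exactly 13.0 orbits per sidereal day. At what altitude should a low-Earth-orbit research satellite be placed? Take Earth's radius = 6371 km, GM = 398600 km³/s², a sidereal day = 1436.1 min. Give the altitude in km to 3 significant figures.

Required period T = 86166 / 13.0 = 6628.2 s.
From T = 2π√(a³/μ): a = (μ T²/4π²)^(1/3) = (398600 × 6628.2² / 4π²)^(1/3) = 7626 km.
Altitude h = a − R = 7626 − 6371 = 1255 km.

1260 km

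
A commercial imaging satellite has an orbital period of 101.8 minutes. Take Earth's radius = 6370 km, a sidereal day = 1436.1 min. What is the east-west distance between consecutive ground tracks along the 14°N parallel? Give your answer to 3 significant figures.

2750 km

T = 101.8 min = 6108.0 s.
Node shift per orbit = (6108.0/86166) × 360° = 25.52°.
Equatorial spacing = 25.52 × 111.2 km/° = 2837 km.
At 14° latitude, spacing = 2837 × cos(14°) = 2753 km.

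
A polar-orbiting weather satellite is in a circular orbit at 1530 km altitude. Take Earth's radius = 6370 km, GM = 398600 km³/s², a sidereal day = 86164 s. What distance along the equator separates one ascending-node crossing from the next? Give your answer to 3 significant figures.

3250 km

Semi-major axis a = 6370 + 1530 = 7900 km. Period T = 2π√(a³/μ) = 2π√(7900³/398600) = 6988.0 s = 116.47 min.
During one orbit Earth rotates (6988.0 / 86164) × 360° = 29.20°.
At the equator that is 29.20° × (2π·6370/360) km/° = 29.20 × 111.2 = 3246 km.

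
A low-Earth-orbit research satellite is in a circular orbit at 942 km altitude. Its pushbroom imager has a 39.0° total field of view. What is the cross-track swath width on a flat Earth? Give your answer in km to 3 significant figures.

667 km

Half-angle = 39.0°/2 = 19.5°.
Swath width ≈ 2h·tan(θ/2) = 2 × 942 × tan(19.5°) = 667.2 km.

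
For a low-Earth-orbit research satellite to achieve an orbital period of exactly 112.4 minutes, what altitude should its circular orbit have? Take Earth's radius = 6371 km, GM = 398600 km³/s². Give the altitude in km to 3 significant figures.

T = 112.4 min = 6744.0 s.
From T = 2π√(a³/μ): a = (μ T²/4π²)^(1/3) = (398600 × 6744.0² / 4π²)^(1/3) = 7715 km.
Altitude h = a − R = 7715 − 6371 = 1344 km.

1340 km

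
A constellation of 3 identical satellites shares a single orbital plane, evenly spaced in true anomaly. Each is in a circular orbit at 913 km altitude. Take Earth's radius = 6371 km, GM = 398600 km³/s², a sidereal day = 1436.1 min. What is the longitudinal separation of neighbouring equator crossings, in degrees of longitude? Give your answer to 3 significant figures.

Semi-major axis a = 6371 + 913 = 7284 km. Period T = 2π√(a³/μ) = 2π√(7284³/398600) = 6186.8 s = 103.11 min.
Single-satellite node shift = (6186.8/86166) × 360° = 25.85°.
With 3 satellites evenly phased, successive equator crossings are 25.85/3 = 8.616° apart.

8.62°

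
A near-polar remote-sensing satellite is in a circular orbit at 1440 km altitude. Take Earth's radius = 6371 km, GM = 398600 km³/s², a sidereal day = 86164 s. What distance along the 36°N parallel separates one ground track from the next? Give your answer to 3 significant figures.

2580 km

Semi-major axis a = 6371 + 1440 = 7811 km. Period T = 2π√(a³/μ) = 2π√(7811³/398600) = 6870.2 s = 114.50 min.
Node shift per orbit = (6870.2/86164) × 360° = 28.70°.
Equatorial spacing = 28.70 × 111.2 km/° = 3192 km.
At 36° latitude, spacing = 3192 × cos(36°) = 2582 km.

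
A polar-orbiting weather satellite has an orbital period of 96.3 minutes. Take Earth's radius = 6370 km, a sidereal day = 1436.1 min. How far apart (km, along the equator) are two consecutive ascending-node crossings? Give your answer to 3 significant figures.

T = 96.3 min = 5778.0 s.
During one orbit Earth rotates (5778.0 / 86166) × 360° = 24.14°.
At the equator that is 24.14° × (2π·6370/360) km/° = 24.14 × 111.2 = 2684 km.

2680 km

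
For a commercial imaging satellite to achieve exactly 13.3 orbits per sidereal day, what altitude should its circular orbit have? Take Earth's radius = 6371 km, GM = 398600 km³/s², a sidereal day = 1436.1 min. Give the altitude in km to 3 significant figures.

1140 km

Required period T = 86166 / 13.3 = 6478.6 s.
From T = 2π√(a³/μ): a = (μ T²/4π²)^(1/3) = (398600 × 6478.6² / 4π²)^(1/3) = 7511 km.
Altitude h = a − R = 7511 − 6371 = 1140 km.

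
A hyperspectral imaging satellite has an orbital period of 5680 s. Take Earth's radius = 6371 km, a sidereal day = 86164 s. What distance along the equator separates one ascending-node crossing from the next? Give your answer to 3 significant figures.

During one orbit Earth rotates (5680.0 / 86164) × 360° = 23.73°.
At the equator that is 23.73° × (2π·6371/360) km/° = 23.73 × 111.2 = 2639 km.

2640 km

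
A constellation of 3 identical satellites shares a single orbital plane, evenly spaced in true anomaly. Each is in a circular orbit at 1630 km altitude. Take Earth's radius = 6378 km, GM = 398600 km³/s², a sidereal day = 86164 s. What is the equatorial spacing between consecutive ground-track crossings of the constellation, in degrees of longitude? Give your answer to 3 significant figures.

Semi-major axis a = 6378 + 1630 = 8008 km. Period T = 2π√(a³/μ) = 2π√(8008³/398600) = 7131.8 s = 118.86 min.
Single-satellite node shift = (7131.8/86164) × 360° = 29.80°.
With 3 satellites evenly phased, successive equator crossings are 29.80/3 = 9.932° apart.

9.93°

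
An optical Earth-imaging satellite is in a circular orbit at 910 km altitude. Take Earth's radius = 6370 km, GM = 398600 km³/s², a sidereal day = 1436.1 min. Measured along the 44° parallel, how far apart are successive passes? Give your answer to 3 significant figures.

Semi-major axis a = 6370 + 910 = 7280 km. Period T = 2π√(a³/μ) = 2π√(7280³/398600) = 6181.7 s = 103.03 min.
Node shift per orbit = (6181.7/86166) × 360° = 25.83°.
Equatorial spacing = 25.83 × 111.2 km/° = 2871 km.
At 44° latitude, spacing = 2871 × cos(44°) = 2066 km.

2070 km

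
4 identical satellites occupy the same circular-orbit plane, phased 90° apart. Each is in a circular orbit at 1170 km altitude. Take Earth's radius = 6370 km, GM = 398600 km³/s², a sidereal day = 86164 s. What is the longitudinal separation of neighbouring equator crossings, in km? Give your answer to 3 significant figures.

757 km

Semi-major axis a = 6370 + 1170 = 7540 km. Period T = 2π√(a³/μ) = 2π√(7540³/398600) = 6515.8 s = 108.60 min.
Single-satellite node shift = (6515.8/86164) × 360° = 27.22°.
With 4 satellites evenly phased, successive equator crossings are 27.22/4 = 6.806° apart.
That is 6.806 × 111.2 = 757 km at the equator.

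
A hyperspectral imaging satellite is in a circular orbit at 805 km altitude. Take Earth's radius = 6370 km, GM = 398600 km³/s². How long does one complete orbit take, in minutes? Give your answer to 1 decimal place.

Semi-major axis a = 6370 + 805 = 7175 km. Period T = 2π√(a³/μ) = 2π√(7175³/398600) = 6048.4 s = 100.81 min.

100.8 min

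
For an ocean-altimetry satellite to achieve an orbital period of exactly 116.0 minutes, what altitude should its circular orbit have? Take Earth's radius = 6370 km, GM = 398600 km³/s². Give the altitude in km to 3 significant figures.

T = 116.0 min = 6960.0 s.
From T = 2π√(a³/μ): a = (μ T²/4π²)^(1/3) = (398600 × 6960.0² / 4π²)^(1/3) = 7879 km.
Altitude h = a − R = 7879 − 6370 = 1509 km.

1510 km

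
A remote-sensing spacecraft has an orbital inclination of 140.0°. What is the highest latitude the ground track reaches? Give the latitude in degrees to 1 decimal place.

40.0°

Retrograde orbit: the ground track reaches ±(180° − i) = ±(180 − 140.0) = ±40.0°.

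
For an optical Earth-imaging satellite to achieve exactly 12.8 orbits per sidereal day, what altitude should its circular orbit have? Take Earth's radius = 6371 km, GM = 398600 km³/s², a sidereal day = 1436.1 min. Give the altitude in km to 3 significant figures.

Required period T = 86166 / 12.8 = 6731.7 s.
From T = 2π√(a³/μ): a = (μ T²/4π²)^(1/3) = (398600 × 6731.7² / 4π²)^(1/3) = 7706 km.
Altitude h = a − R = 7706 − 6371 = 1335 km.

1330 km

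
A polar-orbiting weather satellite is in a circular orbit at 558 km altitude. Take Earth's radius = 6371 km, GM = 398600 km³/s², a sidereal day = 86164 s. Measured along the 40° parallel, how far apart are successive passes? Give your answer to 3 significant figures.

Semi-major axis a = 6371 + 558 = 6929 km. Period T = 2π√(a³/μ) = 2π√(6929³/398600) = 5740.1 s = 95.67 min.
Node shift per orbit = (5740.1/86164) × 360° = 23.98°.
Equatorial spacing = 23.98 × 111.2 km/° = 2667 km.
At 40° latitude, spacing = 2667 × cos(40°) = 2043 km.

2040 km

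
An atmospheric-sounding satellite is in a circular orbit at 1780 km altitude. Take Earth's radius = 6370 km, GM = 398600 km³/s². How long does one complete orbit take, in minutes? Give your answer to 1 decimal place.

Semi-major axis a = 6370 + 1780 = 8150 km. Period T = 2π√(a³/μ) = 2π√(8150³/398600) = 7322.3 s = 122.04 min.

122.0 min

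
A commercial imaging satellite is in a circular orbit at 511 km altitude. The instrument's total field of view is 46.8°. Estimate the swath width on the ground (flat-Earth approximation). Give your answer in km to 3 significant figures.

Half-angle = 46.8°/2 = 23.4°.
Swath width ≈ 2h·tan(θ/2) = 2 × 511 × tan(23.4°) = 442.3 km.

442 km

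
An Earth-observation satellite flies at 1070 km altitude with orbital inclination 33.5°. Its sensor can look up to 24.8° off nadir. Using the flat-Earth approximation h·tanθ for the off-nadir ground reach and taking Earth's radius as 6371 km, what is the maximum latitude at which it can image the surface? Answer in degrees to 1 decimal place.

37.9°

For a prograde orbit the ground track reaches latitude ±i = ±33.5°.
Sensor half-swath on the ground ≈ 1070·tan(24.8°) = 494 km = 4.45° of latitude.
Maximum observable latitude ≈ 33.5 + 4.45 = 37.9°.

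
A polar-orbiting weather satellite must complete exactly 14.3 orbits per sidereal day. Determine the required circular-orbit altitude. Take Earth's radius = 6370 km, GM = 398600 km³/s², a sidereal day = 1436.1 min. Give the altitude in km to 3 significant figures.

Required period T = 86166 / 14.3 = 6025.6 s.
From T = 2π√(a³/μ): a = (μ T²/4π²)^(1/3) = (398600 × 6025.6² / 4π²)^(1/3) = 7157 km.
Altitude h = a − R = 7157 − 6370 = 787 km.

787 km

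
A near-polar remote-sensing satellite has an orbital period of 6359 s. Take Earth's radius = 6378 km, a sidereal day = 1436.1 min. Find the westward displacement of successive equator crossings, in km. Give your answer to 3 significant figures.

2960 km

During one orbit Earth rotates (6359.0 / 86166) × 360° = 26.57°.
At the equator that is 26.57° × (2π·6378/360) km/° = 26.57 × 111.3 = 2957 km.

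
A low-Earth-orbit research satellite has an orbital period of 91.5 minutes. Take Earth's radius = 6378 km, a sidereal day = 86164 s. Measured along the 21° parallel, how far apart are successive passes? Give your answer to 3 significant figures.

2380 km

T = 91.5 min = 5490.0 s.
Node shift per orbit = (5490.0/86164) × 360° = 22.94°.
Equatorial spacing = 22.94 × 111.3 km/° = 2553 km.
At 21° latitude, spacing = 2553 × cos(21°) = 2384 km.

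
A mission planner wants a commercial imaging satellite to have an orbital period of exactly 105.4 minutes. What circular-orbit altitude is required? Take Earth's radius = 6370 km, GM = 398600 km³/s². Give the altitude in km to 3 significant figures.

T = 105.4 min = 6324.0 s.
From T = 2π√(a³/μ): a = (μ T²/4π²)^(1/3) = (398600 × 6324.0² / 4π²)^(1/3) = 7391 km.
Altitude h = a − R = 7391 − 6370 = 1021 km.

1020 km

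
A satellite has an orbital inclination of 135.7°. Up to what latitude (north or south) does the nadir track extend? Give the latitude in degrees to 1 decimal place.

Retrograde orbit: the ground track reaches ±(180° − i) = ±(180 − 135.7) = ±44.3°.

44.3°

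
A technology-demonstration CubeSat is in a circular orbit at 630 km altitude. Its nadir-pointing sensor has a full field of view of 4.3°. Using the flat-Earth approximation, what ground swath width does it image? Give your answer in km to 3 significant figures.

Half-angle = 4.3°/2 = 2.15°.
Swath width ≈ 2h·tan(θ/2) = 2 × 630 × tan(2.15°) = 47.3 km.

47.3 km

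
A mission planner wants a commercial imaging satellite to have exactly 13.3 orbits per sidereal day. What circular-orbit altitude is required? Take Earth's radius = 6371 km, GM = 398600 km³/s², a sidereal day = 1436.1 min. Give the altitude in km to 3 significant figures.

Required period T = 86166 / 13.3 = 6478.6 s.
From T = 2π√(a³/μ): a = (μ T²/4π²)^(1/3) = (398600 × 6478.6² / 4π²)^(1/3) = 7511 km.
Altitude h = a − R = 7511 − 6371 = 1140 km.

1140 km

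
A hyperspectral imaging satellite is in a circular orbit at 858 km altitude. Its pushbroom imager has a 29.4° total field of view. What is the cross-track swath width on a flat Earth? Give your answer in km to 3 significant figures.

450 km

Half-angle = 29.4°/2 = 14.7°.
Swath width ≈ 2h·tan(θ/2) = 2 × 858 × tan(14.7°) = 450.2 km.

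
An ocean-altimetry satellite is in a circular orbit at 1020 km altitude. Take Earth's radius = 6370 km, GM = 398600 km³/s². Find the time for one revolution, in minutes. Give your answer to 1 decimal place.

105.4 min

Semi-major axis a = 6370 + 1020 = 7390 km. Period T = 2π√(a³/μ) = 2π√(7390³/398600) = 6322.3 s = 105.37 min.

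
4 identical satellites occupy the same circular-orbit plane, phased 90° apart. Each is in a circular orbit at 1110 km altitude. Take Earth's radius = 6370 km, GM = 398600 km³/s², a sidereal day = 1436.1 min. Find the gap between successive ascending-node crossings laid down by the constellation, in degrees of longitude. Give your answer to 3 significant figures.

6.72°

Semi-major axis a = 6370 + 1110 = 7480 km. Period T = 2π√(a³/μ) = 2π√(7480³/398600) = 6438.2 s = 107.30 min.
Single-satellite node shift = (6438.2/86166) × 360° = 26.90°.
With 4 satellites evenly phased, successive equator crossings are 26.90/4 = 6.725° apart.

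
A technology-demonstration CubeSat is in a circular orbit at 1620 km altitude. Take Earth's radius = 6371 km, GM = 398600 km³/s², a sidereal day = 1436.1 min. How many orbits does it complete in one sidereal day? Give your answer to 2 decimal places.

12.12

Semi-major axis a = 6371 + 1620 = 7991 km. Period T = 2π√(a³/μ) = 2π√(7991³/398600) = 7109.1 s = 118.48 min.
Orbits per sidereal day = 86166 / 7109.1 = 12.121.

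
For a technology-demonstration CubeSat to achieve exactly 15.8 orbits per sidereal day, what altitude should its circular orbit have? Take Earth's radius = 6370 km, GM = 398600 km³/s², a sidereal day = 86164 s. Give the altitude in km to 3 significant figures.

Required period T = 86164 / 15.8 = 5453.4 s.
From T = 2π√(a³/μ): a = (μ T²/4π²)^(1/3) = (398600 × 5453.4² / 4π²)^(1/3) = 6696 km.
Altitude h = a − R = 6696 − 6370 = 326 km.

326 km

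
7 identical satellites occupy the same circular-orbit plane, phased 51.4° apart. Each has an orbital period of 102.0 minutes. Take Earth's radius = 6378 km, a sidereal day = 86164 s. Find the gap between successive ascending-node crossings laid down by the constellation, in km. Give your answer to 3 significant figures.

407 km

T = 102.0 min = 6120.0 s.
Single-satellite node shift = (6120.0/86164) × 360° = 25.57°.
With 7 satellites evenly phased, successive equator crossings are 25.57/7 = 3.653° apart.
That is 3.653 × 111.3 = 407 km at the equator.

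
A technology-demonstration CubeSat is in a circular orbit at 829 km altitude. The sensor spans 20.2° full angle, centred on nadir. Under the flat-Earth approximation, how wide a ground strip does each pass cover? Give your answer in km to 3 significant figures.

295 km

Half-angle = 20.2°/2 = 10.1°.
Swath width ≈ 2h·tan(θ/2) = 2 × 829 × tan(10.1°) = 295.3 km.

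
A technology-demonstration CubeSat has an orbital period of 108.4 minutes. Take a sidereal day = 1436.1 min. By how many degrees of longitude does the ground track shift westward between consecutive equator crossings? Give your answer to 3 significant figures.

27.2°

T = 108.4 min = 6504.0 s.
During one orbit Earth rotates (6504.0 / 86166) × 360° = 27.17°.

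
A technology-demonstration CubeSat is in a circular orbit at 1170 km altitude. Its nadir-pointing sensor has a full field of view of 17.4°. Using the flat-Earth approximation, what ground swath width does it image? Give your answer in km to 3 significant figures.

Half-angle = 17.4°/2 = 8.7°.
Swath width ≈ 2h·tan(θ/2) = 2 × 1170 × tan(8.7°) = 358.1 km.

358 km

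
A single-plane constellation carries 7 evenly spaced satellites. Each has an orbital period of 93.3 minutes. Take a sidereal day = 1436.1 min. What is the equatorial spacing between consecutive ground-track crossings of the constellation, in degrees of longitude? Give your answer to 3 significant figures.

3.34°

T = 93.3 min = 5598.0 s.
Single-satellite node shift = (5598.0/86166) × 360° = 23.39°.
With 7 satellites evenly phased, successive equator crossings are 23.39/7 = 3.341° apart.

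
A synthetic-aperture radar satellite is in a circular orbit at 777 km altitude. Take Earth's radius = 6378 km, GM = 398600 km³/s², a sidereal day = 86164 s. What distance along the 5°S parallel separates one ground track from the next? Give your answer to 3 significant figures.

Semi-major axis a = 6378 + 777 = 7155 km. Period T = 2π√(a³/μ) = 2π√(7155³/398600) = 6023.2 s = 100.39 min.
Node shift per orbit = (6023.2/86164) × 360° = 25.17°.
Equatorial spacing = 25.17 × 111.3 km/° = 2801 km.
At 5° latitude, spacing = 2801 × cos(5°) = 2791 km.

2790 km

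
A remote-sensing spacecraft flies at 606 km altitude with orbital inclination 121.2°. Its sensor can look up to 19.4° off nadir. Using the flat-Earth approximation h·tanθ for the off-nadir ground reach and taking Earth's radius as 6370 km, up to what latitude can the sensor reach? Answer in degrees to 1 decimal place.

Retrograde orbit: the ground track reaches ±(180° − i) = ±(180 − 121.2) = ±58.8°.
Sensor half-swath on the ground ≈ 606·tan(19.4°) = 213 km = 1.92° of latitude.
Maximum observable latitude ≈ 58.8 + 1.92 = 60.7°.

60.7°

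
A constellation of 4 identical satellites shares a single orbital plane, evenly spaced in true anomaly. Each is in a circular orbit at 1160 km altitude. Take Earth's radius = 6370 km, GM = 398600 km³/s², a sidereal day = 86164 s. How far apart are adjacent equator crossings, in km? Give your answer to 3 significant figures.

Semi-major axis a = 6370 + 1160 = 7530 km. Period T = 2π√(a³/μ) = 2π√(7530³/398600) = 6502.8 s = 108.38 min.
Single-satellite node shift = (6502.8/86164) × 360° = 27.17°.
With 4 satellites evenly phased, successive equator crossings are 27.17/4 = 6.792° apart.
That is 6.792 × 111.2 = 755 km at the equator.

755 km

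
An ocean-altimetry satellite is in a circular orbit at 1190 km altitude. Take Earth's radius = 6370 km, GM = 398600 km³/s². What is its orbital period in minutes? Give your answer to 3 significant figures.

109 min

Semi-major axis a = 6370 + 1190 = 7560 km. Period T = 2π√(a³/μ) = 2π√(7560³/398600) = 6541.7 s = 109.03 min.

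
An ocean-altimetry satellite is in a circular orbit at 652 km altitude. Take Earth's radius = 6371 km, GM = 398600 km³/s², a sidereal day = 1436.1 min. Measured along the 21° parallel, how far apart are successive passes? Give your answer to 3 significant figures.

Semi-major axis a = 6371 + 652 = 7023 km. Period T = 2π√(a³/μ) = 2π√(7023³/398600) = 5857.3 s = 97.62 min.
Node shift per orbit = (5857.3/86166) × 360° = 24.47°.
Equatorial spacing = 24.47 × 111.2 km/° = 2721 km.
At 21° latitude, spacing = 2721 × cos(21°) = 2540 km.

2540 km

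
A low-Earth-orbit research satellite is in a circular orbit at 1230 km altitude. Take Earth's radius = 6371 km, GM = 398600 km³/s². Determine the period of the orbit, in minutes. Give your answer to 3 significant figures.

Semi-major axis a = 6371 + 1230 = 7601 km. Period T = 2π√(a³/μ) = 2π√(7601³/398600) = 6595.0 s = 109.92 min.

110 min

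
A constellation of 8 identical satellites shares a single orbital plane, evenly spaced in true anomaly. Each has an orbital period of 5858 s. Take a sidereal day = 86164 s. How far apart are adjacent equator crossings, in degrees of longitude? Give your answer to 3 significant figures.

Single-satellite node shift = (5858.0/86164) × 360° = 24.48°.
With 8 satellites evenly phased, successive equator crossings are 24.48/8 = 3.059° apart.

3.06°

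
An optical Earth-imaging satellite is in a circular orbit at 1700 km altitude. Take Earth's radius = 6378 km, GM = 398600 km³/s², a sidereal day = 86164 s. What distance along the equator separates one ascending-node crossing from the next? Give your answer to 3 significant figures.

Semi-major axis a = 6378 + 1700 = 8078 km. Period T = 2π√(a³/μ) = 2π√(8078³/398600) = 7225.5 s = 120.42 min.
During one orbit Earth rotates (7225.5 / 86164) × 360° = 30.19°.
At the equator that is 30.19° × (2π·6378/360) km/° = 30.19 × 111.3 = 3361 km.

3360 km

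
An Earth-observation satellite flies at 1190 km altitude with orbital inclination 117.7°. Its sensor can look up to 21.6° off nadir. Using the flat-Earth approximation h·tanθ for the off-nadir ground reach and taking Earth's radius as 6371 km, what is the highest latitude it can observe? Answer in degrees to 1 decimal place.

66.5°

Retrograde orbit: the ground track reaches ±(180° − i) = ±(180 − 117.7) = ±62.3°.
Sensor half-swath on the ground ≈ 1190·tan(21.6°) = 471 km = 4.24° of latitude.
Maximum observable latitude ≈ 62.3 + 4.24 = 66.5°.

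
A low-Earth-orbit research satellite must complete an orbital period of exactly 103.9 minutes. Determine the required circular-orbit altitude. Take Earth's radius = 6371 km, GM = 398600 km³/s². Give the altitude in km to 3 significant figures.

T = 103.9 min = 6234.0 s.
From T = 2π√(a³/μ): a = (μ T²/4π²)^(1/3) = (398600 × 6234.0² / 4π²)^(1/3) = 7321 km.
Altitude h = a − R = 7321 − 6371 = 950 km.

950 km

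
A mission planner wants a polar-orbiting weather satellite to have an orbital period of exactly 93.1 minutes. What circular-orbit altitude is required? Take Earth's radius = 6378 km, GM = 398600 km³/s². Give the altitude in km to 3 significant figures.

426 km

T = 93.1 min = 5586.0 s.
From T = 2π√(a³/μ): a = (μ T²/4π²)^(1/3) = (398600 × 5586.0² / 4π²)^(1/3) = 6804 km.
Altitude h = a − R = 6804 − 6378 = 426 km.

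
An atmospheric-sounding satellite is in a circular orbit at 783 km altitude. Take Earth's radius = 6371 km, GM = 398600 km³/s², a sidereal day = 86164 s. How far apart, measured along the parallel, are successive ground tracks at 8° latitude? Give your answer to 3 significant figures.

Semi-major axis a = 6371 + 783 = 7154 km. Period T = 2π√(a³/μ) = 2π√(7154³/398600) = 6021.9 s = 100.37 min.
Node shift per orbit = (6021.9/86164) × 360° = 25.16°.
Equatorial spacing = 25.16 × 111.2 km/° = 2798 km.
At 8° latitude, spacing = 2798 × cos(8°) = 2770 km.

2770 km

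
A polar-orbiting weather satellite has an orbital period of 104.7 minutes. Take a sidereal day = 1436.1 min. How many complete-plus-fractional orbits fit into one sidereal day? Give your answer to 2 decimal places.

T = 104.7 min = 6282.0 s.
Orbits per sidereal day = 86166 / 6282.0 = 13.716.

13.72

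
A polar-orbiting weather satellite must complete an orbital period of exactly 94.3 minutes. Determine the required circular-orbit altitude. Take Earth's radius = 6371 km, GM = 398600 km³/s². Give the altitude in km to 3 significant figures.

T = 94.3 min = 5658.0 s.
From T = 2π√(a³/μ): a = (μ T²/4π²)^(1/3) = (398600 × 5658.0² / 4π²)^(1/3) = 6863 km.
Altitude h = a − R = 6863 − 6371 = 492 km.

492 km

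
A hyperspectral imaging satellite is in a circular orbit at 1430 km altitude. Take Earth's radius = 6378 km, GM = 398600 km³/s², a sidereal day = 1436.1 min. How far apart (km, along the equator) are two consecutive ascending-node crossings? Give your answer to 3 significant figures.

Semi-major axis a = 6378 + 1430 = 7808 km. Period T = 2π√(a³/μ) = 2π√(7808³/398600) = 6866.3 s = 114.44 min.
During one orbit Earth rotates (6866.3 / 86166) × 360° = 28.69°.
At the equator that is 28.69° × (2π·6378/360) km/° = 28.69 × 111.3 = 3193 km.

3190 km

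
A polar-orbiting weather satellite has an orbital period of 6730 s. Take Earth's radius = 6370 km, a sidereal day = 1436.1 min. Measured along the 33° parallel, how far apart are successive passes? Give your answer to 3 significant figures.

2620 km

Node shift per orbit = (6730.0/86166) × 360° = 28.12°.
Equatorial spacing = 28.12 × 111.2 km/° = 3126 km.
At 33° latitude, spacing = 3126 × cos(33°) = 2622 km.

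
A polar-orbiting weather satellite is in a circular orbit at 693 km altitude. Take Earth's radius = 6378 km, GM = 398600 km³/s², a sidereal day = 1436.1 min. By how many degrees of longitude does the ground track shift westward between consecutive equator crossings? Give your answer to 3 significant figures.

24.7°

Semi-major axis a = 6378 + 693 = 7071 km. Period T = 2π√(a³/μ) = 2π√(7071³/398600) = 5917.4 s = 98.62 min.
During one orbit Earth rotates (5917.4 / 86166) × 360° = 24.72°.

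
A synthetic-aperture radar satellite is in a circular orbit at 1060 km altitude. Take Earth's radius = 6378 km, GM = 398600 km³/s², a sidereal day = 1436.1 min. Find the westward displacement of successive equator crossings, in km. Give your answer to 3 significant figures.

2970 km

Semi-major axis a = 6378 + 1060 = 7438 km. Period T = 2π√(a³/μ) = 2π√(7438³/398600) = 6384.0 s = 106.40 min.
During one orbit Earth rotates (6384.0 / 86166) × 360° = 26.67°.
At the equator that is 26.67° × (2π·6378/360) km/° = 26.67 × 111.3 = 2969 km.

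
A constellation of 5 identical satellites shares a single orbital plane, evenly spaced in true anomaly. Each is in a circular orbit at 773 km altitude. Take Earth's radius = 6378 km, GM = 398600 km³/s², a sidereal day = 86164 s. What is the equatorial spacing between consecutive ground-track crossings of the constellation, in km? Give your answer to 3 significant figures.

560 km

Semi-major axis a = 6378 + 773 = 7151 km. Period T = 2π√(a³/μ) = 2π√(7151³/398600) = 6018.1 s = 100.30 min.
Single-satellite node shift = (6018.1/86164) × 360° = 25.14°.
With 5 satellites evenly phased, successive equator crossings are 25.14/5 = 5.029° apart.
That is 5.029 × 111.3 = 560 km at the equator.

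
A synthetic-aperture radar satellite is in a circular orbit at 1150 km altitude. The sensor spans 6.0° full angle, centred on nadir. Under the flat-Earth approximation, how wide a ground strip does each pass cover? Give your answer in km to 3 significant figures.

Half-angle = 6.0°/2 = 3°.
Swath width ≈ 2h·tan(θ/2) = 2 × 1150 × tan(3°) = 120.5 km.

121 km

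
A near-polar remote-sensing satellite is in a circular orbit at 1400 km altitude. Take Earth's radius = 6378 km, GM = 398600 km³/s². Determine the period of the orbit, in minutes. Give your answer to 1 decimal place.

113.8 min

Semi-major axis a = 6378 + 1400 = 7778 km. Period T = 2π√(a³/μ) = 2π√(7778³/398600) = 6826.7 s = 113.78 min.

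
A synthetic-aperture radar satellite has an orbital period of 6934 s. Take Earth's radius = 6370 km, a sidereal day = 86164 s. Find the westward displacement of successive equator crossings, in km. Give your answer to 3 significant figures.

During one orbit Earth rotates (6934.0 / 86164) × 360° = 28.97°.
At the equator that is 28.97° × (2π·6370/360) km/° = 28.97 × 111.2 = 3221 km.

3220 km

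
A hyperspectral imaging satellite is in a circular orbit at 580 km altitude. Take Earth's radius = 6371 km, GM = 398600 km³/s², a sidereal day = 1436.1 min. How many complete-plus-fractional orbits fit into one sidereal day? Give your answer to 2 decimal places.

Semi-major axis a = 6371 + 580 = 6951 km. Period T = 2π√(a³/μ) = 2π√(6951³/398600) = 5767.4 s = 96.12 min.
Orbits per sidereal day = 86166 / 5767.4 = 14.940.

14.94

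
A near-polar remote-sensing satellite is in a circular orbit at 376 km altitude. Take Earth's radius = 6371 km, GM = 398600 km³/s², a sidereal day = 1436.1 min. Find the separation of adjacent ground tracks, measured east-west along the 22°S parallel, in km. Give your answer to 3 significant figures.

2380 km

Semi-major axis a = 6371 + 376 = 6747 km. Period T = 2π√(a³/μ) = 2π√(6747³/398600) = 5515.4 s = 91.92 min.
Node shift per orbit = (5515.4/86166) × 360° = 23.04°.
Equatorial spacing = 23.04 × 111.2 km/° = 2562 km.
At 22° latitude, spacing = 2562 × cos(22°) = 2376 km.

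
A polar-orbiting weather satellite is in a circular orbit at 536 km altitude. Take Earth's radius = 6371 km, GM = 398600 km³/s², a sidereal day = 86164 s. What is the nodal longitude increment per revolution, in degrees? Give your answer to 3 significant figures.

Semi-major axis a = 6371 + 536 = 6907 km. Period T = 2π√(a³/μ) = 2π√(6907³/398600) = 5712.8 s = 95.21 min.
During one orbit Earth rotates (5712.8 / 86164) × 360° = 23.87°.

23.9°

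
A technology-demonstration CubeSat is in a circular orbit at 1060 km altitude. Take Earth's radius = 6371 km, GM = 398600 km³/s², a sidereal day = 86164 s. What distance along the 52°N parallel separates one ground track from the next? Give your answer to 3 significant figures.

1820 km

Semi-major axis a = 6371 + 1060 = 7431 km. Period T = 2π√(a³/μ) = 2π√(7431³/398600) = 6375.0 s = 106.25 min.
Node shift per orbit = (6375.0/86164) × 360° = 26.64°.
Equatorial spacing = 26.64 × 111.2 km/° = 2962 km.
At 52° latitude, spacing = 2962 × cos(52°) = 1823 km.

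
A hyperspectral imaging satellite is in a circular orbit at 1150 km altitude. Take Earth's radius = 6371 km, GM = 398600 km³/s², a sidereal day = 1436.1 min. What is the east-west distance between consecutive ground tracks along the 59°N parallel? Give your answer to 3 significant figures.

Semi-major axis a = 6371 + 1150 = 7521 km. Period T = 2π√(a³/μ) = 2π√(7521³/398600) = 6491.2 s = 108.19 min.
Node shift per orbit = (6491.2/86166) × 360° = 27.12°.
Equatorial spacing = 27.12 × 111.2 km/° = 3016 km.
At 59° latitude, spacing = 3016 × cos(59°) = 1553 km.

1550 km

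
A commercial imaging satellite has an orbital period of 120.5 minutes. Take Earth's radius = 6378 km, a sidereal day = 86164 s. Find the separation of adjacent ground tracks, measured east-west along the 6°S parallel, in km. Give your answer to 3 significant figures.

3340 km

T = 120.5 min = 7230.0 s.
Node shift per orbit = (7230.0/86164) × 360° = 30.21°.
Equatorial spacing = 30.21 × 111.3 km/° = 3363 km.
At 6° latitude, spacing = 3363 × cos(6°) = 3344 km.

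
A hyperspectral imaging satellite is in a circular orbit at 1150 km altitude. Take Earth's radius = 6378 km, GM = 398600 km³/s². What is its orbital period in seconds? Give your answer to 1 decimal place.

Semi-major axis a = 6378 + 1150 = 7528 km. Period T = 2π√(a³/μ) = 2π√(7528³/398600) = 6500.3 s = 108.34 min.

6500.3 seconds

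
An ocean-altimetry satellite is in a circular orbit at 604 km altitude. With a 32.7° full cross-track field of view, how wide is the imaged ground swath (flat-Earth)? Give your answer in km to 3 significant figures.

354 km

Half-angle = 32.7°/2 = 16.35°.
Swath width ≈ 2h·tan(θ/2) = 2 × 604 × tan(16.35°) = 354.4 km.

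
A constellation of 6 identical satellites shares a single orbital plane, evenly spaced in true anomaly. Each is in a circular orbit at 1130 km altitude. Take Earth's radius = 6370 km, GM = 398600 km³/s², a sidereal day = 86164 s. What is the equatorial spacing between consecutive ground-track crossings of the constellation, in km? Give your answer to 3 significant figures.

500 km

Semi-major axis a = 6370 + 1130 = 7500 km. Period T = 2π√(a³/μ) = 2π√(7500³/398600) = 6464.0 s = 107.73 min.
Single-satellite node shift = (6464.0/86164) × 360° = 27.01°.
With 6 satellites evenly phased, successive equator crossings are 27.01/6 = 4.501° apart.
That is 4.501 × 111.2 = 500 km at the equator.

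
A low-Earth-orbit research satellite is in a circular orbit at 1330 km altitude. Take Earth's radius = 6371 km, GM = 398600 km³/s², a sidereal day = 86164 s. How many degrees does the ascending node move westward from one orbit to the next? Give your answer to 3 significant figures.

Semi-major axis a = 6371 + 1330 = 7701 km. Period T = 2π√(a³/μ) = 2π√(7701³/398600) = 6725.6 s = 112.09 min.
During one orbit Earth rotates (6725.6 / 86164) × 360° = 28.10°.

28.1°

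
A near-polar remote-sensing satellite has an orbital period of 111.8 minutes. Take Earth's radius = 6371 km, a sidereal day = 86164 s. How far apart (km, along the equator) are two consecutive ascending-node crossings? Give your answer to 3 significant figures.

T = 111.8 min = 6708.0 s.
During one orbit Earth rotates (6708.0 / 86164) × 360° = 28.03°.
At the equator that is 28.03° × (2π·6371/360) km/° = 28.03 × 111.2 = 3116 km.

3120 km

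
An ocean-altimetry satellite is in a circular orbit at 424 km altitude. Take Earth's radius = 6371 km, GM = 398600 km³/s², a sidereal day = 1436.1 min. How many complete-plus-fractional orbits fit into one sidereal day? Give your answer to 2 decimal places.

15.46

Semi-major axis a = 6371 + 424 = 6795 km. Period T = 2π√(a³/μ) = 2π√(6795³/398600) = 5574.4 s = 92.91 min.
Orbits per sidereal day = 86166 / 5574.4 = 15.458.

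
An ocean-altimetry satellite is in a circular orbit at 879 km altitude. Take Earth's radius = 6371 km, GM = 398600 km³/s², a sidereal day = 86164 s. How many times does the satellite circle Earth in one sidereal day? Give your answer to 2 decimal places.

Semi-major axis a = 6371 + 879 = 7250 km. Period T = 2π√(a³/μ) = 2π√(7250³/398600) = 6143.5 s = 102.39 min.
Orbits per sidereal day = 86164 / 6143.5 = 14.025.

14.03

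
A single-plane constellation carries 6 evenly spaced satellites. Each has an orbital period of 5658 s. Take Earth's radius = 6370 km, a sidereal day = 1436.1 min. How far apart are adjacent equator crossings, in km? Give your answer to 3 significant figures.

438 km

Single-satellite node shift = (5658.0/86166) × 360° = 23.64°.
With 6 satellites evenly phased, successive equator crossings are 23.64/6 = 3.940° apart.
That is 3.940 × 111.2 = 438 km at the equator.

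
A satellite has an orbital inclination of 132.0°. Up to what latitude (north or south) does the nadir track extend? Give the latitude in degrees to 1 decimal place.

Retrograde orbit: the ground track reaches ±(180° − i) = ±(180 − 132.0) = ±48.0°.

48.0°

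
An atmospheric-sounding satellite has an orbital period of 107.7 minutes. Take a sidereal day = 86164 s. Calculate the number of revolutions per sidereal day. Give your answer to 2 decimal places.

T = 107.7 min = 6462.0 s.
Orbits per sidereal day = 86164 / 6462.0 = 13.334.

13.33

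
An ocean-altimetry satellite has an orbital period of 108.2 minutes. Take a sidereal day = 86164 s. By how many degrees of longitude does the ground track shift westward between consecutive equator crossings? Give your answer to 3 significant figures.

27.1°

T = 108.2 min = 6492.0 s.
During one orbit Earth rotates (6492.0 / 86164) × 360° = 27.12°.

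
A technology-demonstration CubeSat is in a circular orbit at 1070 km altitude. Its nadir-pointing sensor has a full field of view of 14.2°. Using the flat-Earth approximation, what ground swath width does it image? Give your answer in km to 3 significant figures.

267 km

Half-angle = 14.2°/2 = 7.1°.
Swath width ≈ 2h·tan(θ/2) = 2 × 1070 × tan(7.1°) = 266.6 km.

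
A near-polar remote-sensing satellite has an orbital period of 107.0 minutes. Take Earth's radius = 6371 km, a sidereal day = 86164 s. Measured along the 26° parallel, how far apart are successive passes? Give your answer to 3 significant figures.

T = 107.0 min = 6420.0 s.
Node shift per orbit = (6420.0/86164) × 360° = 26.82°.
Equatorial spacing = 26.82 × 111.2 km/° = 2983 km.
At 26° latitude, spacing = 2983 × cos(26°) = 2681 km.

2680 km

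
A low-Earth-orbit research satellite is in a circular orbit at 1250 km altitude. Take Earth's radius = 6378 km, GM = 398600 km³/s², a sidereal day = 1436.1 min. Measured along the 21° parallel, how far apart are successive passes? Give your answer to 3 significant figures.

2880 km

Semi-major axis a = 6378 + 1250 = 7628 km. Period T = 2π√(a³/μ) = 2π√(7628³/398600) = 6630.2 s = 110.50 min.
Node shift per orbit = (6630.2/86166) × 360° = 27.70°.
Equatorial spacing = 27.70 × 111.3 km/° = 3084 km.
At 21° latitude, spacing = 3084 × cos(21°) = 2879 km.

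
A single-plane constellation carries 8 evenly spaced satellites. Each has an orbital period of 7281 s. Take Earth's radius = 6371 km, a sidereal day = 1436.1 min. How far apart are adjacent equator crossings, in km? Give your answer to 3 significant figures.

Single-satellite node shift = (7281.0/86166) × 360° = 30.42°.
With 8 satellites evenly phased, successive equator crossings are 30.42/8 = 3.802° apart.
That is 3.802 × 111.2 = 423 km at the equator.

423 km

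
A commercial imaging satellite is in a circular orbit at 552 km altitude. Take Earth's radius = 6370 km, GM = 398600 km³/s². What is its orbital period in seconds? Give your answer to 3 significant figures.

Semi-major axis a = 6370 + 552 = 6922 km. Period T = 2π√(a³/μ) = 2π√(6922³/398600) = 5731.4 s = 95.52 min.

5730 seconds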